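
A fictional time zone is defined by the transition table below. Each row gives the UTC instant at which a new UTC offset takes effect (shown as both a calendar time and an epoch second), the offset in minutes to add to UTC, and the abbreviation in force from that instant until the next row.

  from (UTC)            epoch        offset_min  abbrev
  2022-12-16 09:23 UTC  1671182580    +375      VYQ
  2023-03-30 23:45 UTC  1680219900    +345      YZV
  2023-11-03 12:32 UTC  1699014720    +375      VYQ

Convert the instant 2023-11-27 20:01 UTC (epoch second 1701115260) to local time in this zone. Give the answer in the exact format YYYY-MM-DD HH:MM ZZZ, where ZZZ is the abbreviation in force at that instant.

2023-11-28 02:16 VYQ

Query: 2023-11-27 20:01 UTC
Rule 3/3 (VYQ, +06:15): 2023-11-03 12:32 UTC ≤ query < +∞
20·60 + 1 + 375 = 1576 min
1576 = 1·1440 + 136; 136 = 2·60 + 16 → 02:16, 2023-11-27 + 1 day = 2023-11-28
→ 2023-11-28 02:16 VYQ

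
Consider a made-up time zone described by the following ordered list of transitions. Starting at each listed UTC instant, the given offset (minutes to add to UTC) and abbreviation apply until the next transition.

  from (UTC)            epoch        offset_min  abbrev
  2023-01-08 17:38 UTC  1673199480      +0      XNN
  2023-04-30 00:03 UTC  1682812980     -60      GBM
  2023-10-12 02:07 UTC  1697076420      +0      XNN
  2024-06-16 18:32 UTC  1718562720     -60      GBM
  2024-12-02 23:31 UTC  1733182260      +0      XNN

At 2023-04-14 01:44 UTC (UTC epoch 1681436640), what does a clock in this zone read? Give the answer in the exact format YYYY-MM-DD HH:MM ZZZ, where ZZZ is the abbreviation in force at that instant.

Query: 2023-04-14 01:44 UTC
Rule 1/5 (XNN, +00:00): 2023-01-08 17:38 UTC ≤ query < 2023-04-30 00:03 UTC
1·60 + 44 + 0 = 104 min
104 = 0·1440 + 104; 104 = 1·60 + 44 → 01:44, same day
→ 2023-04-14 01:44 XNN

2023-04-14 01:44 XNN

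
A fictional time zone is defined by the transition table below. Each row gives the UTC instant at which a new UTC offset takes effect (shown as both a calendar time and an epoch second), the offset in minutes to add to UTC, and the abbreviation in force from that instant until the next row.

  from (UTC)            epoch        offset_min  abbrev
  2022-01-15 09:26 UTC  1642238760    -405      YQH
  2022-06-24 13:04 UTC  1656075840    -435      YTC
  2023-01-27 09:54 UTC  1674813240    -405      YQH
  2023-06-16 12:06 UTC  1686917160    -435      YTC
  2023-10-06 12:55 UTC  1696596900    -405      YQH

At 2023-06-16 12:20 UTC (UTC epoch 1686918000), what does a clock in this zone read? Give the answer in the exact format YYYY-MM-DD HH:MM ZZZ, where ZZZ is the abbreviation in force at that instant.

Query: 2023-06-16 12:20 UTC
Rule 4/5 (YTC, -07:15): 2023-06-16 12:06 UTC ≤ query < 2023-10-06 12:55 UTC
12·60 + 20 - 435 = 305 min
305 = 0·1440 + 305; 305 = 5·60 + 5 → 05:05, same day
→ 2023-06-16 05:05 YTC

2023-06-16 05:05 YTC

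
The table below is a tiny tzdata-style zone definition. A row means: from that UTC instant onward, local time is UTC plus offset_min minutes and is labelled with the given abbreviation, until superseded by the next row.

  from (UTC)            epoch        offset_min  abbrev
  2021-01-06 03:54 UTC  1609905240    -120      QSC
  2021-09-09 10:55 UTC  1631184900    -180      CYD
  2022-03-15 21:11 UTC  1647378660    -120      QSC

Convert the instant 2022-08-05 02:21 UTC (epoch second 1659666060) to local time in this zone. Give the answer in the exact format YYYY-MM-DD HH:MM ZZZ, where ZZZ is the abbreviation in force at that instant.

2022-08-05 00:21 QSC

Query: 2022-08-05 02:21 UTC
Rule 3/3 (QSC, -02:00): 2022-03-15 21:11 UTC ≤ query < +∞
2·60 + 21 - 120 = 21 min
21 = 0·1440 + 21; 21 = 0·60 + 21 → 00:21, same day
→ 2022-08-05 00:21 QSC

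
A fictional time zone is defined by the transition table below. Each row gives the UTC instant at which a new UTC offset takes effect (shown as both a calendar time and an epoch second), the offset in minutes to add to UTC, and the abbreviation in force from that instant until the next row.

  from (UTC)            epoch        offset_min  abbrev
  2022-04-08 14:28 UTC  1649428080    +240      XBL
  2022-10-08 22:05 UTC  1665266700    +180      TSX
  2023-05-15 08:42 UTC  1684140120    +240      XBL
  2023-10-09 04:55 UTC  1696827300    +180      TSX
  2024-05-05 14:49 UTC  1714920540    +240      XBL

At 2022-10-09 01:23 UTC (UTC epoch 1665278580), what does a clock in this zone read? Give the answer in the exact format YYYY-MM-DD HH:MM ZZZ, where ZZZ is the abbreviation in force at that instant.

Query: 2022-10-09 01:23 UTC
Rule 2/5 (TSX, +03:00): 2022-10-08 22:05 UTC ≤ query < 2023-05-15 08:42 UTC
1·60 + 23 + 180 = 263 min
263 = 0·1440 + 263; 263 = 4·60 + 23 → 04:23, same day
→ 2022-10-09 04:23 TSX

2022-10-09 04:23 TSX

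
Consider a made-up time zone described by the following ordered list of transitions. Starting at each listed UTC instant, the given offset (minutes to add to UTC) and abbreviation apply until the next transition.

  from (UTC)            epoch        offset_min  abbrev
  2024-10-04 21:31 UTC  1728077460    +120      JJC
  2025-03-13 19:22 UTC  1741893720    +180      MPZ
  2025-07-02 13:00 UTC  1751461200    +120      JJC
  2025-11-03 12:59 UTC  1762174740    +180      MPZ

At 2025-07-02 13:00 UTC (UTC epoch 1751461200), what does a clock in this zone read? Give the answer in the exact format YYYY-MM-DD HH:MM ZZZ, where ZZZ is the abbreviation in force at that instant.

Query: 2025-07-02 13:00 UTC
Rule 3/4 (JJC, +02:00): 2025-07-02 13:00 UTC ≤ query < 2025-11-03 12:59 UTC
13·60 + 0 + 120 = 900 min
900 = 0·1440 + 900; 900 = 15·60 + 0 → 15:00, same day
→ 2025-07-02 15:00 JJC

2025-07-02 15:00 JJC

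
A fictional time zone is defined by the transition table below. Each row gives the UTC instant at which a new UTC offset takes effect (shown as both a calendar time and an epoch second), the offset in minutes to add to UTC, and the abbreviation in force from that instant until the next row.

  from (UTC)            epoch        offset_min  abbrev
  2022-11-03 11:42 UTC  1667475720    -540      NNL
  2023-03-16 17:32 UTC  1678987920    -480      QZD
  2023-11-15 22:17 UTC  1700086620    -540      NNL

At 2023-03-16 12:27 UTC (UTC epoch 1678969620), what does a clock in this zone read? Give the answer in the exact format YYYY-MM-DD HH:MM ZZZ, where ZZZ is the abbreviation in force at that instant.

2023-03-16 03:27 NNL

Query: 2023-03-16 12:27 UTC
Rule 1/3 (NNL, -09:00): 2022-11-03 11:42 UTC ≤ query < 2023-03-16 17:32 UTC
12·60 + 27 - 540 = 207 min
207 = 0·1440 + 207; 207 = 3·60 + 27 → 03:27, same day
→ 2023-03-16 03:27 NNL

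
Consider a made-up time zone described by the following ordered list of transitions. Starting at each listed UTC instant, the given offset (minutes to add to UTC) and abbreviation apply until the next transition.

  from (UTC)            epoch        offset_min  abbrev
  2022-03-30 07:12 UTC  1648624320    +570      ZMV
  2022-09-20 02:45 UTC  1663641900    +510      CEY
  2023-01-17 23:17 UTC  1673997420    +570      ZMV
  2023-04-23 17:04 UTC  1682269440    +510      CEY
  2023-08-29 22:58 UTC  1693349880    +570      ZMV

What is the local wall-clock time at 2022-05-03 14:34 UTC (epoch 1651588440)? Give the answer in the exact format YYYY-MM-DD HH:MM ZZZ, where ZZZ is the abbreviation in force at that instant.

2022-05-04 00:04 ZMV

Query: 2022-05-03 14:34 UTC
Rule 1/5 (ZMV, +09:30): 2022-03-30 07:12 UTC ≤ query < 2022-09-20 02:45 UTC
14·60 + 34 + 570 = 1444 min
1444 = 1·1440 + 4; 4 = 0·60 + 4 → 00:04, 2022-05-03 + 1 day = 2022-05-04
→ 2022-05-04 00:04 ZMV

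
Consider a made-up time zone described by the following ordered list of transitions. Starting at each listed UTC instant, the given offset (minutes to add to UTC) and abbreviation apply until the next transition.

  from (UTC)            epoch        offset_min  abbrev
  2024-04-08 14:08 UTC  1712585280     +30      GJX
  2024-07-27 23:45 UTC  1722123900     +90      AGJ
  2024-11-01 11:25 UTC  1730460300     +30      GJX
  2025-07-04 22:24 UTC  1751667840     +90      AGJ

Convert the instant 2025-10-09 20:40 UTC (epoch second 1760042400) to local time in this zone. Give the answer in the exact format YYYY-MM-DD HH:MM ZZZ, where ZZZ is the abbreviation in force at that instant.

Query: 2025-10-09 20:40 UTC
Rule 4/4 (AGJ, +01:30): 2025-07-04 22:24 UTC ≤ query < +∞
20·60 + 40 + 90 = 1330 min
1330 = 0·1440 + 1330; 1330 = 22·60 + 10 → 22:10, same day
→ 2025-10-09 22:10 AGJ

2025-10-09 22:10 AGJ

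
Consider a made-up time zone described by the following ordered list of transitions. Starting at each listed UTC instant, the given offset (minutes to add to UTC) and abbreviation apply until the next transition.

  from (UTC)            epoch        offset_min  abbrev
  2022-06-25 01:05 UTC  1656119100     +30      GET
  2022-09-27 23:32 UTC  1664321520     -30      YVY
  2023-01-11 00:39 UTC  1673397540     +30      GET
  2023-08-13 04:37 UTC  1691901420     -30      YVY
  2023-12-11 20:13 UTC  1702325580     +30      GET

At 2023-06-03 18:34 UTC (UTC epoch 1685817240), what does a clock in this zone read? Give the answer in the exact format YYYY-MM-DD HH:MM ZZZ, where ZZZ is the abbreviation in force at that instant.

2023-06-03 19:04 GET

Query: 2023-06-03 18:34 UTC
Rule 3/5 (GET, +00:30): 2023-01-11 00:39 UTC ≤ query < 2023-08-13 04:37 UTC
18·60 + 34 + 30 = 1144 min
1144 = 0·1440 + 1144; 1144 = 19·60 + 4 → 19:04, same day
→ 2023-06-03 19:04 GET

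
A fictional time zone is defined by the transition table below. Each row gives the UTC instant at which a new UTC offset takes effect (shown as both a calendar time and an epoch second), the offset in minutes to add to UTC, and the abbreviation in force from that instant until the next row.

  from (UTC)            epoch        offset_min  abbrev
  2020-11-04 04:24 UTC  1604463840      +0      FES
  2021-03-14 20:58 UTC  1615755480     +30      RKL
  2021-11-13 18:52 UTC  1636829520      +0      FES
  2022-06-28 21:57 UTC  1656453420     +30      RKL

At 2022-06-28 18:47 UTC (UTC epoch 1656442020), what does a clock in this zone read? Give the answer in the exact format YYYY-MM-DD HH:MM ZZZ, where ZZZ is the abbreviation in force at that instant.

2022-06-28 18:47 FES

Query: 2022-06-28 18:47 UTC
Rule 3/4 (FES, +00:00): 2021-11-13 18:52 UTC ≤ query < 2022-06-28 21:57 UTC
18·60 + 47 + 0 = 1127 min
1127 = 0·1440 + 1127; 1127 = 18·60 + 47 → 18:47, same day
→ 2022-06-28 18:47 FES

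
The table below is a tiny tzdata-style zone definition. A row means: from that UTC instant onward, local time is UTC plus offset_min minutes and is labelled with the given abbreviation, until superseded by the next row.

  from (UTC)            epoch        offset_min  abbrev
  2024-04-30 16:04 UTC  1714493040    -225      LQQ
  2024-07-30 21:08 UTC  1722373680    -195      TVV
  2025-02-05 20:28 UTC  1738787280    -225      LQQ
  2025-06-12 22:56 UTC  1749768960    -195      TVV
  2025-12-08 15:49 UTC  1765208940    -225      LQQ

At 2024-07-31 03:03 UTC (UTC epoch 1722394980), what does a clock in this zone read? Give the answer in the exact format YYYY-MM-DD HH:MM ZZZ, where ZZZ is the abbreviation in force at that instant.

2024-07-30 23:48 TVV

Query: 2024-07-31 03:03 UTC
Rule 2/5 (TVV, -03:15): 2024-07-30 21:08 UTC ≤ query < 2025-02-05 20:28 UTC
3·60 + 3 - 195 = -12 min
-12 = -1·1440 + 1428; 1428 = 23·60 + 48 → 23:48, 2024-07-31 - 1 day = 2024-07-30
→ 2024-07-30 23:48 TVV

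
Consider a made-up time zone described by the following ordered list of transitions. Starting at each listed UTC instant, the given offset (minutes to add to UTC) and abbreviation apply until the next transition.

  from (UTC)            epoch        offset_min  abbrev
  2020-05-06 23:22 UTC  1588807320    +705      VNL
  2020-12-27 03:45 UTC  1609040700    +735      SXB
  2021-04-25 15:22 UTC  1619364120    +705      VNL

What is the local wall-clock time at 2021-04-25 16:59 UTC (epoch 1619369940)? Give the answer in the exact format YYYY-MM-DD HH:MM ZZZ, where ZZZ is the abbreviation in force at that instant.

Query: 2021-04-25 16:59 UTC
Rule 3/3 (VNL, +11:45): 2021-04-25 15:22 UTC ≤ query < +∞
16·60 + 59 + 705 = 1724 min
1724 = 1·1440 + 284; 284 = 4·60 + 44 → 04:44, 2021-04-25 + 1 day = 2021-04-26
→ 2021-04-26 04:44 VNL

2021-04-26 04:44 VNL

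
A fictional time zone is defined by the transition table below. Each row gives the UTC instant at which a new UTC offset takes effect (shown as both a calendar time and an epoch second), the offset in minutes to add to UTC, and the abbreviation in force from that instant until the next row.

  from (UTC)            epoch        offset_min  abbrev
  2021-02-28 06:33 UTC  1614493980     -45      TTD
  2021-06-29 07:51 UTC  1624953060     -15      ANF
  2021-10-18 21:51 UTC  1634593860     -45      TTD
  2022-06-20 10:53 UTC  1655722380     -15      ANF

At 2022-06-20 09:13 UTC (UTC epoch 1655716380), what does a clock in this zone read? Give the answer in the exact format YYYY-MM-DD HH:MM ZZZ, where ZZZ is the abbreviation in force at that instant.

2022-06-20 08:28 TTD

Query: 2022-06-20 09:13 UTC
Rule 3/4 (TTD, -00:45): 2021-10-18 21:51 UTC ≤ query < 2022-06-20 10:53 UTC
9·60 + 13 - 45 = 508 min
508 = 0·1440 + 508; 508 = 8·60 + 28 → 08:28, same day
→ 2022-06-20 08:28 TTD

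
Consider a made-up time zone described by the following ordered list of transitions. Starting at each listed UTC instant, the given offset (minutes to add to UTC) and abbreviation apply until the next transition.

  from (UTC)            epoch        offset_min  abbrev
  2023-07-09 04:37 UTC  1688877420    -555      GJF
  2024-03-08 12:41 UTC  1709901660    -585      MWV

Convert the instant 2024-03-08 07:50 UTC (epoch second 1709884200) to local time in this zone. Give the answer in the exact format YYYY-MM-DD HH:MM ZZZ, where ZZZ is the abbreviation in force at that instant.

Query: 2024-03-08 07:50 UTC
Rule 1/2 (GJF, -09:15): 2023-07-09 04:37 UTC ≤ query < 2024-03-08 12:41 UTC
7·60 + 50 - 555 = -85 min
-85 = -1·1440 + 1355; 1355 = 22·60 + 35 → 22:35, 2024-03-08 - 1 day = 2024-03-07
→ 2024-03-07 22:35 GJF

2024-03-07 22:35 GJF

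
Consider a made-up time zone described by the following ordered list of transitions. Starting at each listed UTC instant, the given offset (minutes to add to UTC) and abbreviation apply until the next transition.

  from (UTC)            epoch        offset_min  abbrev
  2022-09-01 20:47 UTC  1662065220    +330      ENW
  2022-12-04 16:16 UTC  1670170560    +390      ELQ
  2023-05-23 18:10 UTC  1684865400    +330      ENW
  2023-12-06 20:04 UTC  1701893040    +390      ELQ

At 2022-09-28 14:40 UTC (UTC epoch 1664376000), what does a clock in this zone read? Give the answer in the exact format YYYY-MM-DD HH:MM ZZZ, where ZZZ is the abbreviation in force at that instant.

Query: 2022-09-28 14:40 UTC
Rule 1/4 (ENW, +05:30): 2022-09-01 20:47 UTC ≤ query < 2022-12-04 16:16 UTC
14·60 + 40 + 330 = 1210 min
1210 = 0·1440 + 1210; 1210 = 20·60 + 10 → 20:10, same day
→ 2022-09-28 20:10 ENW

2022-09-28 20:10 ENW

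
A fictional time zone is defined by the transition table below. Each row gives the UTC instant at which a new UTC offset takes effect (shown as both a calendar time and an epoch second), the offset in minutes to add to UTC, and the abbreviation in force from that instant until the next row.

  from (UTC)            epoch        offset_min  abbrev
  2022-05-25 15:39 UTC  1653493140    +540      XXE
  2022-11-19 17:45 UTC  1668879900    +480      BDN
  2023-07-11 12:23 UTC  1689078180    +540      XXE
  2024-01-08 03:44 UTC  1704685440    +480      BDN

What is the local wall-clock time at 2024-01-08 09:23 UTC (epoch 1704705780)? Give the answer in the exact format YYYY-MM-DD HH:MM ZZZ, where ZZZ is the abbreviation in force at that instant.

Query: 2024-01-08 09:23 UTC
Rule 4/4 (BDN, +08:00): 2024-01-08 03:44 UTC ≤ query < +∞
9·60 + 23 + 480 = 1043 min
1043 = 0·1440 + 1043; 1043 = 17·60 + 23 → 17:23, same day
→ 2024-01-08 17:23 BDN

2024-01-08 17:23 BDN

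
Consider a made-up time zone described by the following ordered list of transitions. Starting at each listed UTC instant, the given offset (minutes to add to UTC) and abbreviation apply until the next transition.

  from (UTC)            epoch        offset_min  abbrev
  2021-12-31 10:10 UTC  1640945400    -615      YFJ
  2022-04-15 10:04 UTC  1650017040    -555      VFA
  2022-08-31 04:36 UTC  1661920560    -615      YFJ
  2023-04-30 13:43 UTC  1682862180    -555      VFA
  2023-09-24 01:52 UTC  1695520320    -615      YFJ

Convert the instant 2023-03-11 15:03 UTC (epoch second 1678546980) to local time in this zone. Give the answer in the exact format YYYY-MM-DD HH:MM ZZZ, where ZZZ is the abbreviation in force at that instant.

Query: 2023-03-11 15:03 UTC
Rule 3/5 (YFJ, -10:15): 2022-08-31 04:36 UTC ≤ query < 2023-04-30 13:43 UTC
15·60 + 3 - 615 = 288 min
288 = 0·1440 + 288; 288 = 4·60 + 48 → 04:48, same day
→ 2023-03-11 04:48 YFJ

2023-03-11 04:48 YFJ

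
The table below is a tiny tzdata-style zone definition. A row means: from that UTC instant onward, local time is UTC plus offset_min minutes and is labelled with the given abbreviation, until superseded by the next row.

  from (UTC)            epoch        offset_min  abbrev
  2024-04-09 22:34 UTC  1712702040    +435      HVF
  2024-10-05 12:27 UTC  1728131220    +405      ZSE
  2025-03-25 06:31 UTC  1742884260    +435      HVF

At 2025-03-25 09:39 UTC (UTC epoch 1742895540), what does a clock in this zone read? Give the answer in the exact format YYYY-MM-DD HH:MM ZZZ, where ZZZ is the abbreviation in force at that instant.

Query: 2025-03-25 09:39 UTC
Rule 3/3 (HVF, +07:15): 2025-03-25 06:31 UTC ≤ query < +∞
9·60 + 39 + 435 = 1014 min
1014 = 0·1440 + 1014; 1014 = 16·60 + 54 → 16:54, same day
→ 2025-03-25 16:54 HVF

2025-03-25 16:54 HVF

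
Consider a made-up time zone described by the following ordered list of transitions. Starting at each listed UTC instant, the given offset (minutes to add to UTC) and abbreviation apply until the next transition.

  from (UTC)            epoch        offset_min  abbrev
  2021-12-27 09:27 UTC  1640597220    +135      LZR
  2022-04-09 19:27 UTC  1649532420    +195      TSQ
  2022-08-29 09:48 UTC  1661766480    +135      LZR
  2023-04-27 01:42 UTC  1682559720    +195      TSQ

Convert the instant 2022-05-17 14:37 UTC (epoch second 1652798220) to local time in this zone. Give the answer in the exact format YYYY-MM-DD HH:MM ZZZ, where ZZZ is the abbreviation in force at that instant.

2022-05-17 17:52 TSQ

Query: 2022-05-17 14:37 UTC
Rule 2/4 (TSQ, +03:15): 2022-04-09 19:27 UTC ≤ query < 2022-08-29 09:48 UTC
14·60 + 37 + 195 = 1072 min
1072 = 0·1440 + 1072; 1072 = 17·60 + 52 → 17:52, same day
→ 2022-05-17 17:52 TSQ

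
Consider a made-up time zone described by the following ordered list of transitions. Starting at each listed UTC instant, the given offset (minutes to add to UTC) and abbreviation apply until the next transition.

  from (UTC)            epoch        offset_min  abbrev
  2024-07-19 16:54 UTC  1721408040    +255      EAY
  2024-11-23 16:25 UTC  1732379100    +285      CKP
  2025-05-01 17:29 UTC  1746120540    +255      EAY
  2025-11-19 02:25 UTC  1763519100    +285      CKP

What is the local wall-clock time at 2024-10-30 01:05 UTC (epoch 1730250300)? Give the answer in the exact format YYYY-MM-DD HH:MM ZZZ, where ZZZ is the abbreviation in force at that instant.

Query: 2024-10-30 01:05 UTC
Rule 1/4 (EAY, +04:15): 2024-07-19 16:54 UTC ≤ query < 2024-11-23 16:25 UTC
1·60 + 5 + 255 = 320 min
320 = 0·1440 + 320; 320 = 5·60 + 20 → 05:20, same day
→ 2024-10-30 05:20 EAY

2024-10-30 05:20 EAY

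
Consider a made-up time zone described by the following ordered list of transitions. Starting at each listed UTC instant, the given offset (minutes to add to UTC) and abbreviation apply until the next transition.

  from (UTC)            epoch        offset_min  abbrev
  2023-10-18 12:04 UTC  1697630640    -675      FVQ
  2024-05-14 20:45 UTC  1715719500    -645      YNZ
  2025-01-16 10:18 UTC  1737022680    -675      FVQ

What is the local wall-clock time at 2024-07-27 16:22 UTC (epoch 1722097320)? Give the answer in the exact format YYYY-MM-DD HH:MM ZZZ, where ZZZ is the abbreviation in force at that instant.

2024-07-27 05:37 YNZ

Query: 2024-07-27 16:22 UTC
Rule 2/3 (YNZ, -10:45): 2024-05-14 20:45 UTC ≤ query < 2025-01-16 10:18 UTC
16·60 + 22 - 645 = 337 min
337 = 0·1440 + 337; 337 = 5·60 + 37 → 05:37, same day
→ 2024-07-27 05:37 YNZ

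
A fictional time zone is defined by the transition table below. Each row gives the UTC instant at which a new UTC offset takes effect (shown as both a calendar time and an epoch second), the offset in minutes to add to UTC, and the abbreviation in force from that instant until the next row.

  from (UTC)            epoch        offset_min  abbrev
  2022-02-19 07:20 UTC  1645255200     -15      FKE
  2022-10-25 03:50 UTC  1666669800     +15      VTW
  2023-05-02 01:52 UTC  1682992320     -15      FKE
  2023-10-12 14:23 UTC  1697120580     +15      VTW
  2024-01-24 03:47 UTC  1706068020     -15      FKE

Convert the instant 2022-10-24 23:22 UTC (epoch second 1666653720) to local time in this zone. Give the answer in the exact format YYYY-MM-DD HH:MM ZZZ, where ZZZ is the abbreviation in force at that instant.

2022-10-24 23:07 FKE

Query: 2022-10-24 23:22 UTC
Rule 1/5 (FKE, -00:15): 2022-02-19 07:20 UTC ≤ query < 2022-10-25 03:50 UTC
23·60 + 22 - 15 = 1387 min
1387 = 0·1440 + 1387; 1387 = 23·60 + 7 → 23:07, same day
→ 2022-10-24 23:07 FKE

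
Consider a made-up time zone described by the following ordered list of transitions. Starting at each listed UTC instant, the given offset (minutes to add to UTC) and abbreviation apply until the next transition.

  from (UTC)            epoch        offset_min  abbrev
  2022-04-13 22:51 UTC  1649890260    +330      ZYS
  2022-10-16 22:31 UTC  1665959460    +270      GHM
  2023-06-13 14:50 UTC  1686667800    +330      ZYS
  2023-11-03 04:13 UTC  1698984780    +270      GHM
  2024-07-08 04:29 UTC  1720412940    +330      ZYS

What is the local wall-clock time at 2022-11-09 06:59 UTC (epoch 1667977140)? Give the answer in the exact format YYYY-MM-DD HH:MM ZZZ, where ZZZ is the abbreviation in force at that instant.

Query: 2022-11-09 06:59 UTC
Rule 2/5 (GHM, +04:30): 2022-10-16 22:31 UTC ≤ query < 2023-06-13 14:50 UTC
6·60 + 59 + 270 = 689 min
689 = 0·1440 + 689; 689 = 11·60 + 29 → 11:29, same day
→ 2022-11-09 11:29 GHM

2022-11-09 11:29 GHM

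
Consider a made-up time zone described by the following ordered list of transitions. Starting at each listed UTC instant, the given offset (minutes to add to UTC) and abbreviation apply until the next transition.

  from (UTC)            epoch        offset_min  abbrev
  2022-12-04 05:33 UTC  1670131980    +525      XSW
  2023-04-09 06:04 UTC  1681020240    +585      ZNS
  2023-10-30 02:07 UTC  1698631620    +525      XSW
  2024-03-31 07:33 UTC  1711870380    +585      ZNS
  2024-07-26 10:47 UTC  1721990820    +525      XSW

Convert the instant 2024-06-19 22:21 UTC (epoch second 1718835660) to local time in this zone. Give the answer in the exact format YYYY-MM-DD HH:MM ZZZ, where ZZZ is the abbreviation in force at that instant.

2024-06-20 08:06 ZNS

Query: 2024-06-19 22:21 UTC
Rule 4/5 (ZNS, +09:45): 2024-03-31 07:33 UTC ≤ query < 2024-07-26 10:47 UTC
22·60 + 21 + 585 = 1926 min
1926 = 1·1440 + 486; 486 = 8·60 + 6 → 08:06, 2024-06-19 + 1 day = 2024-06-20
→ 2024-06-20 08:06 ZNS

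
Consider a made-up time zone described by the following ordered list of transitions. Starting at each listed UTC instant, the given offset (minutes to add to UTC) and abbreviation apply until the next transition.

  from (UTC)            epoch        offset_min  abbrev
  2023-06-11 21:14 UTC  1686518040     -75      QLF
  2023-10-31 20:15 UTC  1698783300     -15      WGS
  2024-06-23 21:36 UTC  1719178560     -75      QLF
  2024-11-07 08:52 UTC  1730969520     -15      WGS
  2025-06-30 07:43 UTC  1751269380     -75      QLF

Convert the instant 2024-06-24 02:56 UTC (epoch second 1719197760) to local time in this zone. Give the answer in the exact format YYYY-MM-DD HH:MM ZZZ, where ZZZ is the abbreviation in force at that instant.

2024-06-24 01:41 QLF

Query: 2024-06-24 02:56 UTC
Rule 3/5 (QLF, -01:15): 2024-06-23 21:36 UTC ≤ query < 2024-11-07 08:52 UTC
2·60 + 56 - 75 = 101 min
101 = 0·1440 + 101; 101 = 1·60 + 41 → 01:41, same day
→ 2024-06-24 01:41 QLF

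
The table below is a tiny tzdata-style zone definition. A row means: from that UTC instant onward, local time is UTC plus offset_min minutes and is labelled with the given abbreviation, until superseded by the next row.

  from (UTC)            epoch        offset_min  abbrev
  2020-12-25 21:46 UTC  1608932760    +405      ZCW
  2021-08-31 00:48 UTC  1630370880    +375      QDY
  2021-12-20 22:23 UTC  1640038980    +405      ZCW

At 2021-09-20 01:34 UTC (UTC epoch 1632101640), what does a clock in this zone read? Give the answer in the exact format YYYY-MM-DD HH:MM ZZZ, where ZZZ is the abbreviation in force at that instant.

2021-09-20 07:49 QDY

Query: 2021-09-20 01:34 UTC
Rule 2/3 (QDY, +06:15): 2021-08-31 00:48 UTC ≤ query < 2021-12-20 22:23 UTC
1·60 + 34 + 375 = 469 min
469 = 0·1440 + 469; 469 = 7·60 + 49 → 07:49, same day
→ 2021-09-20 07:49 QDY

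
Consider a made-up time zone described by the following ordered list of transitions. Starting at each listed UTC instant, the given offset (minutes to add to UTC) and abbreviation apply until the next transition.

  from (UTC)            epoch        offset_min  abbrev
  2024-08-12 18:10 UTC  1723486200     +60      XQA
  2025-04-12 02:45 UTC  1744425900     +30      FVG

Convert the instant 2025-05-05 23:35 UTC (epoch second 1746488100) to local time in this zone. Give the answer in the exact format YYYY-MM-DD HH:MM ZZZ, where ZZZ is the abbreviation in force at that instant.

Query: 2025-05-05 23:35 UTC
Rule 2/2 (FVG, +00:30): 2025-04-12 02:45 UTC ≤ query < +∞
23·60 + 35 + 30 = 1445 min
1445 = 1·1440 + 5; 5 = 0·60 + 5 → 00:05, 2025-05-05 + 1 day = 2025-05-06
→ 2025-05-06 00:05 FVG

2025-05-06 00:05 FVG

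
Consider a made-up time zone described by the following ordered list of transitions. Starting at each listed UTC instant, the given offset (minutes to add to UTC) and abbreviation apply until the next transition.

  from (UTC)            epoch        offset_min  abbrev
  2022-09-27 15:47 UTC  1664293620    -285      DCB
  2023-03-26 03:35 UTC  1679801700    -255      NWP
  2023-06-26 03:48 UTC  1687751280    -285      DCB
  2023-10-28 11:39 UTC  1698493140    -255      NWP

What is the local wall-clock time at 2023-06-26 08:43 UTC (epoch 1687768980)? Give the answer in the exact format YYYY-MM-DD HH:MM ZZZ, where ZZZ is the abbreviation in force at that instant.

2023-06-26 03:58 DCB

Query: 2023-06-26 08:43 UTC
Rule 3/4 (DCB, -04:45): 2023-06-26 03:48 UTC ≤ query < 2023-10-28 11:39 UTC
8·60 + 43 - 285 = 238 min
238 = 0·1440 + 238; 238 = 3·60 + 58 → 03:58, same day
→ 2023-06-26 03:58 DCB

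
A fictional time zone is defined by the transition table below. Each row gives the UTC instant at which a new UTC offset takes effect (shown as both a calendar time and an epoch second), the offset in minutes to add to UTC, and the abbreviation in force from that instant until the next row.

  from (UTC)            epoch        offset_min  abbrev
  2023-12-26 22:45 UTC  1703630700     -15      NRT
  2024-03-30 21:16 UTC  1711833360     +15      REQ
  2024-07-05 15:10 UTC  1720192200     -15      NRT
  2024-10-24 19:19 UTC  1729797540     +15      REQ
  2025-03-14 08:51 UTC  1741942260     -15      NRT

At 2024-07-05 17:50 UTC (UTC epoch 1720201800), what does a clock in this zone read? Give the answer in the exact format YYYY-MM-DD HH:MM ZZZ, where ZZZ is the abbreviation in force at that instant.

2024-07-05 17:35 NRT

Query: 2024-07-05 17:50 UTC
Rule 3/5 (NRT, -00:15): 2024-07-05 15:10 UTC ≤ query < 2024-10-24 19:19 UTC
17·60 + 50 - 15 = 1055 min
1055 = 0·1440 + 1055; 1055 = 17·60 + 35 → 17:35, same day
→ 2024-07-05 17:35 NRT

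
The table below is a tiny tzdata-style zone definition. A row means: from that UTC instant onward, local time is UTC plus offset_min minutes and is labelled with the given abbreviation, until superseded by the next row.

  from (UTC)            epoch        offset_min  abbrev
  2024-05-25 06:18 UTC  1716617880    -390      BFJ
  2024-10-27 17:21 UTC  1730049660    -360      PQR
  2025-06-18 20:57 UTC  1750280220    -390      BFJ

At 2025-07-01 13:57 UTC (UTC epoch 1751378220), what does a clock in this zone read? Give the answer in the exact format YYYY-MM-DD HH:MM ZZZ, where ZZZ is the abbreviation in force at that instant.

Query: 2025-07-01 13:57 UTC
Rule 3/3 (BFJ, -06:30): 2025-06-18 20:57 UTC ≤ query < +∞
13·60 + 57 - 390 = 447 min
447 = 0·1440 + 447; 447 = 7·60 + 27 → 07:27, same day
→ 2025-07-01 07:27 BFJ

2025-07-01 07:27 BFJ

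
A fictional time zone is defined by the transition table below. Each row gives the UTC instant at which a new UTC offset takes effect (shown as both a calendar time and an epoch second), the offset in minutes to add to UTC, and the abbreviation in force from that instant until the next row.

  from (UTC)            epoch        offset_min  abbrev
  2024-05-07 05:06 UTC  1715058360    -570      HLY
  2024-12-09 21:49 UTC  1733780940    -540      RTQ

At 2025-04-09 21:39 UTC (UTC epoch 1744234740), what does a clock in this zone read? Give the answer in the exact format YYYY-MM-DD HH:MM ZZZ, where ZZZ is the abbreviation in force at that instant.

2025-04-09 12:39 RTQ

Query: 2025-04-09 21:39 UTC
Rule 2/2 (RTQ, -09:00): 2024-12-09 21:49 UTC ≤ query < +∞
21·60 + 39 - 540 = 759 min
759 = 0·1440 + 759; 759 = 12·60 + 39 → 12:39, same day
→ 2025-04-09 12:39 RTQ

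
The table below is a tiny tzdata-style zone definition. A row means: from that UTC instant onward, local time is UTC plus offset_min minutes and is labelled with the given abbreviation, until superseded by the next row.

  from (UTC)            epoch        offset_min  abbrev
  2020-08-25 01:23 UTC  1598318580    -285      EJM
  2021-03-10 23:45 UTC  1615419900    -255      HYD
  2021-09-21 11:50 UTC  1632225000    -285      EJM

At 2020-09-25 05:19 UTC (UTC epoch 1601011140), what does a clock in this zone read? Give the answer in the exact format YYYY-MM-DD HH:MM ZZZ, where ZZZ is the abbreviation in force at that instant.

2020-09-25 00:34 EJM

Query: 2020-09-25 05:19 UTC
Rule 1/3 (EJM, -04:45): 2020-08-25 01:23 UTC ≤ query < 2021-03-10 23:45 UTC
5·60 + 19 - 285 = 34 min
34 = 0·1440 + 34; 34 = 0·60 + 34 → 00:34, same day
→ 2020-09-25 00:34 EJM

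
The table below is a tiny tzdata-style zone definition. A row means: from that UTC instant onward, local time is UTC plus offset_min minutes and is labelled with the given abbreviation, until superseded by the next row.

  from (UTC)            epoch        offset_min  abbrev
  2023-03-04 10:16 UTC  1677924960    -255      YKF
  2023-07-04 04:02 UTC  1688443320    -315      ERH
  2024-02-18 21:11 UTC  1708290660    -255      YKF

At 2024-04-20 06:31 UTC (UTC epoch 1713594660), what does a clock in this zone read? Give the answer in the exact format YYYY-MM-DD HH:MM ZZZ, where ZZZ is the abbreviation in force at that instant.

2024-04-20 02:16 YKF

Query: 2024-04-20 06:31 UTC
Rule 3/3 (YKF, -04:15): 2024-02-18 21:11 UTC ≤ query < +∞
6·60 + 31 - 255 = 136 min
136 = 0·1440 + 136; 136 = 2·60 + 16 → 02:16, same day
→ 2024-04-20 02:16 YKF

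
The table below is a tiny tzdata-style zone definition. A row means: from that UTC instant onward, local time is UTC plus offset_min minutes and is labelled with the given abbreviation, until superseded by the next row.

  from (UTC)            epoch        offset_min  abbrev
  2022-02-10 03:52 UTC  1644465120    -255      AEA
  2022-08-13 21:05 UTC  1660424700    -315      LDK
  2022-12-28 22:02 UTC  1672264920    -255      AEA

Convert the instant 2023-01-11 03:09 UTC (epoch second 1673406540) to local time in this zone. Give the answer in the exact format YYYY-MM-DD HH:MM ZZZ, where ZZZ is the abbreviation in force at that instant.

Query: 2023-01-11 03:09 UTC
Rule 3/3 (AEA, -04:15): 2022-12-28 22:02 UTC ≤ query < +∞
3·60 + 9 - 255 = -66 min
-66 = -1·1440 + 1374; 1374 = 22·60 + 54 → 22:54, 2023-01-11 - 1 day = 2023-01-10
→ 2023-01-10 22:54 AEA

2023-01-10 22:54 AEA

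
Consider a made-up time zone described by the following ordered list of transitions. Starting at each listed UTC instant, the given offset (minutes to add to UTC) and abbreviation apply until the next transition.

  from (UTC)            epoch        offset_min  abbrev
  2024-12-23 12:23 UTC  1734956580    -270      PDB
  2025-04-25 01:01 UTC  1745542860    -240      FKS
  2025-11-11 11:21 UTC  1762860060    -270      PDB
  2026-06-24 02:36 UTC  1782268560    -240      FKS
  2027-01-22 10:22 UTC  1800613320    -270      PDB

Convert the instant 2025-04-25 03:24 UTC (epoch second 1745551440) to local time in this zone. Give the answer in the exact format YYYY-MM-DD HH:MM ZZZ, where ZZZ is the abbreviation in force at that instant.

Query: 2025-04-25 03:24 UTC
Rule 2/5 (FKS, -04:00): 2025-04-25 01:01 UTC ≤ query < 2025-11-11 11:21 UTC
3·60 + 24 - 240 = -36 min
-36 = -1·1440 + 1404; 1404 = 23·60 + 24 → 23:24, 2025-04-25 - 1 day = 2025-04-24
→ 2025-04-24 23:24 FKS

2025-04-24 23:24 FKS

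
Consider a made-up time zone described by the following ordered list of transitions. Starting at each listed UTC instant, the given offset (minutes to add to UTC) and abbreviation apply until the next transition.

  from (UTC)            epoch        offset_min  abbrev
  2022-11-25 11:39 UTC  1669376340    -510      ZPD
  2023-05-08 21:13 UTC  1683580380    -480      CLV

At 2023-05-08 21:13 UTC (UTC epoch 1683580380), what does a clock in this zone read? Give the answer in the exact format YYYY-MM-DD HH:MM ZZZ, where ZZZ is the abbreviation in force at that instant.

Query: 2023-05-08 21:13 UTC
Rule 2/2 (CLV, -08:00): 2023-05-08 21:13 UTC ≤ query < +∞
21·60 + 13 - 480 = 793 min
793 = 0·1440 + 793; 793 = 13·60 + 13 → 13:13, same day
→ 2023-05-08 13:13 CLV

2023-05-08 13:13 CLV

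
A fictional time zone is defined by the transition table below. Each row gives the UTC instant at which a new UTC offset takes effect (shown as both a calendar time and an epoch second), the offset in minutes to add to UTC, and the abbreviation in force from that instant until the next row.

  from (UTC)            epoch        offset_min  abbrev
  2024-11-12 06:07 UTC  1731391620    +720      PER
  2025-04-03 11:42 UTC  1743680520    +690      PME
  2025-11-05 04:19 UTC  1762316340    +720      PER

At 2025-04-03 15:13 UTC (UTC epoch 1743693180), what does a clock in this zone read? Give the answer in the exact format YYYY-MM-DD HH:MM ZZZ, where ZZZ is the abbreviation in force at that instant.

Query: 2025-04-03 15:13 UTC
Rule 2/3 (PME, +11:30): 2025-04-03 11:42 UTC ≤ query < 2025-11-05 04:19 UTC
15·60 + 13 + 690 = 1603 min
1603 = 1·1440 + 163; 163 = 2·60 + 43 → 02:43, 2025-04-03 + 1 day = 2025-04-04
→ 2025-04-04 02:43 PME

2025-04-04 02:43 PME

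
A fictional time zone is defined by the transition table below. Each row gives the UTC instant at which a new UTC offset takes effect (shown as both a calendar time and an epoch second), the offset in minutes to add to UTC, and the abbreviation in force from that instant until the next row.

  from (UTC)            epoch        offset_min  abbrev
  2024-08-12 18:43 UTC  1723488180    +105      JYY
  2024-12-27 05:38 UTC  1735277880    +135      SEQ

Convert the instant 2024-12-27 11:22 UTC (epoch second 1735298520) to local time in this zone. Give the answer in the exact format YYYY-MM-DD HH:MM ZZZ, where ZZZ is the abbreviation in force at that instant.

Query: 2024-12-27 11:22 UTC
Rule 2/2 (SEQ, +02:15): 2024-12-27 05:38 UTC ≤ query < +∞
11·60 + 22 + 135 = 817 min
817 = 0·1440 + 817; 817 = 13·60 + 37 → 13:37, same day
→ 2024-12-27 13:37 SEQ

2024-12-27 13:37 SEQ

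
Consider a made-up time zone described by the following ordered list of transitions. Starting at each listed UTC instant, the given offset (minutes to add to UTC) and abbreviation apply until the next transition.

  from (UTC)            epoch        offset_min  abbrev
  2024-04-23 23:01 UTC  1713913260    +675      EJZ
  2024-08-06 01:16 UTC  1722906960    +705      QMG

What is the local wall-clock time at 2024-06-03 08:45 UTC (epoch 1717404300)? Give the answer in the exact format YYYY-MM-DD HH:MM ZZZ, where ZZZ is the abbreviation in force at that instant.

2024-06-03 20:00 EJZ

Query: 2024-06-03 08:45 UTC
Rule 1/2 (EJZ, +11:15): 2024-04-23 23:01 UTC ≤ query < 2024-08-06 01:16 UTC
8·60 + 45 + 675 = 1200 min
1200 = 0·1440 + 1200; 1200 = 20·60 + 0 → 20:00, same day
→ 2024-06-03 20:00 EJZ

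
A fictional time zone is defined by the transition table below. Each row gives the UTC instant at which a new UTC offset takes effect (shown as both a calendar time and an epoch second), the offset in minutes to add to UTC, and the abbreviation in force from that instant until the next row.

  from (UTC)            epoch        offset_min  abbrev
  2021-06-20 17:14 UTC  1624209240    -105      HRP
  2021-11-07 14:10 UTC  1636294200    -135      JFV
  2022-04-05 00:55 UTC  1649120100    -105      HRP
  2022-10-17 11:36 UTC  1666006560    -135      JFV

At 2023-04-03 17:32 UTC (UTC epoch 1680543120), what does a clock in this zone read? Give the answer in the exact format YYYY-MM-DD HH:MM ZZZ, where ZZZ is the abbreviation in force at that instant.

2023-04-03 15:17 JFV

Query: 2023-04-03 17:32 UTC
Rule 4/4 (JFV, -02:15): 2022-10-17 11:36 UTC ≤ query < +∞
17·60 + 32 - 135 = 917 min
917 = 0·1440 + 917; 917 = 15·60 + 17 → 15:17, same day
→ 2023-04-03 15:17 JFV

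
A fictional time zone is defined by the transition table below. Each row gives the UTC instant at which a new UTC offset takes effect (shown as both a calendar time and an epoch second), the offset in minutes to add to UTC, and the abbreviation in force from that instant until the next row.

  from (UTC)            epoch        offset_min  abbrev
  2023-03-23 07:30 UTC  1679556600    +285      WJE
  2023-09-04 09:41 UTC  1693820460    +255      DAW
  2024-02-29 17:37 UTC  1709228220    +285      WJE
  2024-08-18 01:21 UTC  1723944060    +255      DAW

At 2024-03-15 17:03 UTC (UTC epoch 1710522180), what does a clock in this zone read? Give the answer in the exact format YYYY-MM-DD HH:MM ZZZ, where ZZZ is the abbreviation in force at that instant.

Query: 2024-03-15 17:03 UTC
Rule 3/4 (WJE, +04:45): 2024-02-29 17:37 UTC ≤ query < 2024-08-18 01:21 UTC
17·60 + 3 + 285 = 1308 min
1308 = 0·1440 + 1308; 1308 = 21·60 + 48 → 21:48, same day
→ 2024-03-15 21:48 WJE

2024-03-15 21:48 WJE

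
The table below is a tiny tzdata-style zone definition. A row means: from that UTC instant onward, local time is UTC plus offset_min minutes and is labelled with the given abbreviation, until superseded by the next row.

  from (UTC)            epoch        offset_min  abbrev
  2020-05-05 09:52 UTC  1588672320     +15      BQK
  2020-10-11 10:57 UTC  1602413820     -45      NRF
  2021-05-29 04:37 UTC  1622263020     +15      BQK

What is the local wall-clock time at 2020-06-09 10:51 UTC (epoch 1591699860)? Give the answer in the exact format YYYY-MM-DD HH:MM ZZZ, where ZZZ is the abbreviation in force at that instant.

Query: 2020-06-09 10:51 UTC
Rule 1/3 (BQK, +00:15): 2020-05-05 09:52 UTC ≤ query < 2020-10-11 10:57 UTC
10·60 + 51 + 15 = 666 min
666 = 0·1440 + 666; 666 = 11·60 + 6 → 11:06, same day
→ 2020-06-09 11:06 BQK

2020-06-09 11:06 BQK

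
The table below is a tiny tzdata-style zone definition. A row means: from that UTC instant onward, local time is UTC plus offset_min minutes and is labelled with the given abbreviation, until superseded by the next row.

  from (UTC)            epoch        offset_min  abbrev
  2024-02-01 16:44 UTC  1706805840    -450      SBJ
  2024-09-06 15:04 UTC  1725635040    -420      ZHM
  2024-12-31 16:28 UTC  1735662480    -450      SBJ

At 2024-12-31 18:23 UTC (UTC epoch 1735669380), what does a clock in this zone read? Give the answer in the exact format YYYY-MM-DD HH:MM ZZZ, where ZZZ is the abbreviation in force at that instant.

Query: 2024-12-31 18:23 UTC
Rule 3/3 (SBJ, -07:30): 2024-12-31 16:28 UTC ≤ query < +∞
18·60 + 23 - 450 = 653 min
653 = 0·1440 + 653; 653 = 10·60 + 53 → 10:53, same day
→ 2024-12-31 10:53 SBJ

2024-12-31 10:53 SBJ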